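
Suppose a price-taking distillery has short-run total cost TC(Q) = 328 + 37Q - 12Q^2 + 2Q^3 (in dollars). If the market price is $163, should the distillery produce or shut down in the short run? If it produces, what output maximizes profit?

Produce at Q = 7

From TC, MC = TC'(Q) = 37 - 24Q + 6Q^2 and AVC = VC/Q = 37 - 12Q + 2Q^2.
AVC is minimized where dAVC/dQ = -12 + 4Q = 0, at Q = 3; min AVC = 37 - 12·3 + 2·3^2 = $19.
Because $163 ≥ $19, revenue can cover variable cost; the firm operates.
Solving P = MC: -126 - 24Q + 6Q^2 = 0 ⇒ Q = -3 or 7. On the upward-sloping branch, Q* = 7.
Check: AVC at Q = 7 is $51 ≤ P, so revenue covers variable cost.
Profit = P·Q − TC = 163·7 − 685 = $456.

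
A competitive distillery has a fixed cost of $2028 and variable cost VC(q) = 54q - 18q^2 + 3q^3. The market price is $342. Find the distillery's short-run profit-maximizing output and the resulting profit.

Profit = -$108 at q = 8

AVC = 54 - 18q + 3q^2; min AVC = $27 at q = 3. Since P = $342 ≥ min AVC, the firm produces.
With MC = 54 - 36q + 9q^2, P = MC on the upward-sloping part at q* = 8.
TR = 342·8 = 2736. TC = 2028 + 816 = 2844. Profit = 2736 − 2844 = -$108.
That loss of $108 beats the $2028 the firm would lose by shutting down; producing recovers $1920 of fixed cost.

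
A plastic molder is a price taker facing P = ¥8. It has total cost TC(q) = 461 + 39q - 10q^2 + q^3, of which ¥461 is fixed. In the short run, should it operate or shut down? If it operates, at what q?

Strip out fixed cost: VC = 39q - 10q^2 + q^3. Then AVC = 39 - 10q + q^2 and MC = 39 - 20q + 3q^2.
The AVC parabola has its vertex at q = 10/2 = 5, where AVC = 39 - 10·5 + 5^2 = ¥14.
P = ¥8 lies below min AVC = ¥14; no output level covers variable cost.
Shutting down limits the loss to fixed cost, ¥461.

Shut down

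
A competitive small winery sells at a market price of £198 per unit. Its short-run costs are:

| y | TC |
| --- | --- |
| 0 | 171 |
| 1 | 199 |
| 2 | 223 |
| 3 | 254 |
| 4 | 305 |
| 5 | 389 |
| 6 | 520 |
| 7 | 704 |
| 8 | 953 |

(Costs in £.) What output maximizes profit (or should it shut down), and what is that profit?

y = 7; profit = £682

Compute π = P·y − TC at each output: y=0: -171; y=1: -1; y=2: 173; y=3: 340; y=4: 487; y=5: 601; y=6: 668; y=7: 682; y=8: 631.
Profit is maximized at y = 7. AVC there is 533/7 = £76.14 ≤ P, so producing beats shutting down (which would give -£171).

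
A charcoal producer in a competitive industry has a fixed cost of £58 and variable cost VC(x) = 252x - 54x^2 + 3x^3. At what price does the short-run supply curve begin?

£9 per unit

The firm shuts down when price falls below the minimum of average variable cost. AVC = VC/x = 252 - 54x + 3x^2.
At the minimum of AVC, MC = AVC. MC = 252 - 108x + 9x^2; setting MC = AVC gives 6x^2 - 54x = 0, so x = 9. min AVC = 9.
The firm shuts down for any P below £9.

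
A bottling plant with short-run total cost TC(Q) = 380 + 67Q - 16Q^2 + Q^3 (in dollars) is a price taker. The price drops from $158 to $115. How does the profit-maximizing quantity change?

MC = 67 - 32Q + 3Q^2; the shutdown threshold is min AVC = $3 (at Q = 8).
At P = $158 ≥ min AVC, set P = MC on the rising branch: Q = 13.
At P = $115 ≥ min AVC, set P = MC: Q = 12. The firm stays open but cuts output.

Output falls from 13 to 12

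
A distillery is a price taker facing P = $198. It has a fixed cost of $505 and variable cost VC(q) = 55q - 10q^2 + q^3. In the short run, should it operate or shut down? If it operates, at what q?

Variable cost is VC = 55q - 10q^2 + q^3, so AVC = VC/q = 55 - 10q + q^2 and MC = dTC/dq = 55 - 20q + 3q^2.
AVC hits its minimum where MC = AVC, at q = 5, giving min AVC = 55 - 10·5 + 5^2 = $30.
Since P = $198 ≥ min AVC = $30, price covers variable cost and the firm should produce.
Set P = MC: 198 = 55 - 20q + 3q^2 → -143 - 20q + 3q^2 = 0. The roots are q = -13/3 and q = 11; the profit-maximizing output is on the rising part of MC, so q* = 11.
Check: AVC at q = 11 is $66 ≤ P, so revenue covers variable cost.
Profit = P·q − TC = 198·11 − 1231 = $947.

Produce at q = 11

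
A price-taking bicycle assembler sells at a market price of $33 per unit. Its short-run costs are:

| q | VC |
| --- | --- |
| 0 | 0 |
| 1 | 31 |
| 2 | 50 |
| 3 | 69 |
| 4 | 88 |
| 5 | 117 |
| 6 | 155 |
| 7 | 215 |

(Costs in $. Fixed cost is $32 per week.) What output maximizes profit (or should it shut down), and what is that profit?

q = 5; profit = $16

Compute π = P·q − TC at each output: q=0: -32; q=1: -30; q=2: -16; q=3: -2; q=4: 12; q=5: 16; q=6: 11; q=7: -16.
Profit is maximized at q = 5. AVC there is 117/5 = $23.40 ≤ P, so producing beats shutting down (which would give -$32).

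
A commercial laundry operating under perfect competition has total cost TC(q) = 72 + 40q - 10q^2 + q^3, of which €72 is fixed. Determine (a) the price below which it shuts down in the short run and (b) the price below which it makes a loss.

Shutdown price = min AVC. AVC = 40 - 10q + q^2, with vertex at q = 5 and minimum €15.
ATC = 72/q + 40 - 10q + q^2. Setting dATC/dq = −72/q^2 − 10 + 2q = 0 gives q = 6 (since 2·6^3 − 10·6^2 = 72).
min ATC = 72/6 + 40 − 10·6 + 6^2 = €28. That is the break-even price.
For €15 ≤ P < €28 the firm produces at a loss; below €15 it shuts down.

Shutdown price = €15; break-even price = €28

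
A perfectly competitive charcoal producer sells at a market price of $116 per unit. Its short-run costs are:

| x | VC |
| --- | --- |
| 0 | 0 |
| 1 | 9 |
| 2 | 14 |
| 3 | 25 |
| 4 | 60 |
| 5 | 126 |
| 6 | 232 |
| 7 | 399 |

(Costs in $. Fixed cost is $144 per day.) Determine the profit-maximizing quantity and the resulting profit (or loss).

x = 6; profit = $320

Profit at each row (π = 116x − TC): x=0: -144; x=1: -37; x=2: 74; x=3: 179; x=4: 260; x=5: 310; x=6: 320; x=7: 269.
Profit is maximized at x = 6. AVC there is 232/6 = $38.67 ≤ P, so producing beats shutting down (which would give -$144).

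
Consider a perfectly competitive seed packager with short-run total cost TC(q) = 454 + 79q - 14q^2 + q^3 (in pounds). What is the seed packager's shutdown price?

£30 per unit

Short-run supply begins at min AVC. From VC = 79q - 14q^2 + q^3, AVC = 79 - 14q + q^2.
At the minimum of AVC, MC = AVC. MC = 79 - 28q + 3q^2; setting MC = AVC gives 2q^2 - 14q = 0, so q = 7. min AVC = 30.
The firm shuts down for any P below £30.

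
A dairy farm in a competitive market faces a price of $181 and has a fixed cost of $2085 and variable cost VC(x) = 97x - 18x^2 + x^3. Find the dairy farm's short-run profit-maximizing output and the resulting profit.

Profit = -$125 at x = 14

AVC = 97 - 18x + x^2 has its minimum $16 at x = 9; price $181 clears that bar, so the firm operates.
With MC = 97 - 36x + 3x^2, P = MC on the upward-sloping part at x* = 14.
TR = 181·14 = 2534. TC = 2085 + 574 = 2659. Profit = 2534 − 2659 = -$125.
Shutting down would mean losing the fixed cost of $2085, so operating at a loss of $125 is better by $1960.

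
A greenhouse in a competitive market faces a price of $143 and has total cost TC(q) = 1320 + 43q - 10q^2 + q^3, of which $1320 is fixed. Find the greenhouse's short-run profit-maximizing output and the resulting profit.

AVC = 43 - 10q + q^2 has its minimum $18 at q = 5; price $143 clears that bar, so the firm operates.
MC = 43 - 20q + 3q^2. Setting P = MC and taking the root on the rising branch gives q* = 10.
TR = 143·10 = 1430. TC = 1320 + 430 = 1750. Profit = 1430 − 1750 = -$320.
That loss of $320 beats the $1320 the firm would lose by shutting down; producing recovers $1000 of fixed cost.

Profit = -$320 at q = 10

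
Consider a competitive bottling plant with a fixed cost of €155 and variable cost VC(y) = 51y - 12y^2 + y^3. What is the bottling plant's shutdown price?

The shutdown price is the minimum of AVC. VC = 51y - 12y^2 + y^3, so AVC = 51 - 12y + y^2.
At the minimum of AVC, MC = AVC. MC = 51 - 24y + 3y^2; setting MC = AVC gives 2y^2 - 12y = 0, so y = 6. min AVC = 15.
For P < €15 the firm produces nothing.

€15 per unit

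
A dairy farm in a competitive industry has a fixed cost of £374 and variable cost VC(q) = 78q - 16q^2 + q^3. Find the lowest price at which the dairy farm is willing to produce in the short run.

Short-run supply begins at min AVC. From VC = 78q - 16q^2 + q^3, AVC = 78 - 16q + q^2.
dAVC/dq = -16 + 2q = 0 gives q = 8. min AVC = 78 - 16·8 + 8^2 = 14.
So the shutdown price is £14.

£14 per unit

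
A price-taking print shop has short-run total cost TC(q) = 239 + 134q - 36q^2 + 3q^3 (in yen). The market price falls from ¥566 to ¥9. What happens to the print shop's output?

Output falls from 12 to 0 (the firm shuts down)

AVC = 134 - 36q + 3q^2, minimized at q = 6 where min AVC = ¥26. MC = 134 - 72q + 9q^2.
With P = ¥566 above the shutdown price, P = MC gives q = 12.
At P = ¥9 < min AVC = ¥26, price no longer covers variable cost at any output, so the firm shuts down: q = 0.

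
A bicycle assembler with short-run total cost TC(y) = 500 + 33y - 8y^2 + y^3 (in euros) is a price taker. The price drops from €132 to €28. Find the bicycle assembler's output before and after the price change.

Output falls from 9 to 5

MC = 33 - 16y + 3y^2; the shutdown threshold is min AVC = €17 (at y = 4).
With P = €132 above the shutdown price, P = MC gives y = 9.
At P = €28 ≥ min AVC, set P = MC: y = 5. The firm stays open but cuts output.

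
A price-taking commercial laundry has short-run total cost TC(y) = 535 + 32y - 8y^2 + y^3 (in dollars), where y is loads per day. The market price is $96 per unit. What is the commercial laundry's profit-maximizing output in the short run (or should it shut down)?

Produce at y = 8

From TC, MC = TC'(y) = 32 - 16y + 3y^2 and AVC = VC/y = 32 - 8y + y^2.
AVC hits its minimum where MC = AVC, at y = 4, giving min AVC = 32 - 8·4 + 4^2 = $16.
P = $96 exceeds min AVC = $16, so the firm stays open.
P = MC gives -64 - 16y + 3y^2 = 0, with roots -8/3 and 8. Take the larger (rising MC): y* = 8.
Check: AVC at y = 8 is $32 ≤ P, so revenue covers variable cost.
Profit = P·y − TC = 96·8 − 791 = -$23, a loss, but smaller than the $535 fixed cost the firm would lose by shutting down.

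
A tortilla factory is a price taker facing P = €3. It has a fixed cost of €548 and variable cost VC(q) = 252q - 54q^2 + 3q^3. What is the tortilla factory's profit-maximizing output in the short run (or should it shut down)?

Shut down

Strip out fixed cost: VC = 252q - 54q^2 + 3q^3. Then AVC = 252 - 54q + 3q^2 and MC = 252 - 108q + 9q^2.
AVC is minimized where dAVC/dq = -54 + 6q = 0, at q = 9; min AVC = 252 - 54·9 + 3·9^2 = €9.
Since P = €3 < min AVC = €9, price fails to cover variable cost at any output.
Best response: produce nothing and absorb the €548 fixed cost.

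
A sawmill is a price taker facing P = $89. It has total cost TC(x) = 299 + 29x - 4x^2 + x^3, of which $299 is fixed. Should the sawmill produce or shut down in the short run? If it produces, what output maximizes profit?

Strip out fixed cost: VC = 29x - 4x^2 + x^3. Then AVC = 29 - 4x + x^2 and MC = 29 - 8x + 3x^2.
AVC hits its minimum where MC = AVC, at x = 2, giving min AVC = 29 - 4·2 + 2^2 = $25.
P = $89 exceeds min AVC = $25, so the firm stays open.
P = MC gives -60 - 8x + 3x^2 = 0, with roots -10/3 and 6. Take the larger (rising MC): x* = 6.
Check: AVC at x = 6 is $41 ≤ P, so revenue covers variable cost.
Profit = P·x − TC = 89·6 − 545 = -$11, a loss, but smaller than the $299 fixed cost the firm would lose by shutting down.

Produce at x = 6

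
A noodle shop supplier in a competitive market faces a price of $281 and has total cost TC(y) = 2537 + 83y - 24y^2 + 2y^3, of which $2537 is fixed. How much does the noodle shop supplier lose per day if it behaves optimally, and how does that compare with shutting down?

Profit = -$117 at y = 11

AVC = 83 - 24y + 2y^2 has its minimum $11 at y = 6; price $281 clears that bar, so the firm operates.
MC = 83 - 48y + 6y^2. Setting P = MC and taking the root on the rising branch gives y* = 11.
TR = 281·11 = 3091. TC = 2537 + 671 = 3208. Profit = 3091 − 3208 = -$117.
By producing, the firm covers all variable cost plus $2420 of fixed cost; shutting down would lose the full $2537.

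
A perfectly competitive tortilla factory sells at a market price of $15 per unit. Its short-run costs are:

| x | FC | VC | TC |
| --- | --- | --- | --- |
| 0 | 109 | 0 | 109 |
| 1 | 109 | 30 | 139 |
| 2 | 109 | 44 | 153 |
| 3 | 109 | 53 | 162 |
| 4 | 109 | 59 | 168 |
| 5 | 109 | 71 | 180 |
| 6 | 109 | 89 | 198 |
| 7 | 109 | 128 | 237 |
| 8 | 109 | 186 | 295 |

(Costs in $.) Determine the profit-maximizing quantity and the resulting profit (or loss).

Profit at each row (π = 15x − TC): x=0: -109; x=1: -124; x=2: -123; x=3: -117; x=4: -108; x=5: -105; x=6: -108; x=7: -132; x=8: -175.
Profit is maximized at x = 5. AVC there is 71/5 = $14.20 ≤ P, so producing beats shutting down (which would give -$109).

x = 5; profit = -$105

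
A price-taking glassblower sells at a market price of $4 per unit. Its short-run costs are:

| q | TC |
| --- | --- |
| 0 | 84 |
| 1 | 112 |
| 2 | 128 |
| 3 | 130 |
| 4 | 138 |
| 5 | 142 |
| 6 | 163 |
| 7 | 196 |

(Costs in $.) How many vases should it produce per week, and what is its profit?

q = 0 (shut down); profit = -$84

Tabulate TR − TC: q=0: -84; q=1: -108; q=2: -120; q=3: -118; q=4: -122; q=5: -122; q=6: -139; q=7: -168.
Profit is highest at q = 0. Equivalently, the lowest AVC in the table is 58/5 ≈ $11.60 at q = 5, and P = $4 falls below it — price never covers variable cost, so the firm shuts down and loses only its fixed cost.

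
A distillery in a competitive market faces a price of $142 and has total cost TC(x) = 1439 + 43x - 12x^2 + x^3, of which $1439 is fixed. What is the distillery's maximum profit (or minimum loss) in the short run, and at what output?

AVC = 43 - 12x + x^2 has its minimum $7 at x = 6; price $142 clears that bar, so the firm operates.
MC = 43 - 24x + 3x^2. Setting P = MC and taking the root on the rising branch gives x* = 11.
TR = 142·11 = 1562. TC = 1439 + 352 = 1791. Profit = 1562 − 1791 = -$229.
Shutting down would mean losing the fixed cost of $1439, so operating at a loss of $229 is better by $1210.

Profit = -$229 at x = 11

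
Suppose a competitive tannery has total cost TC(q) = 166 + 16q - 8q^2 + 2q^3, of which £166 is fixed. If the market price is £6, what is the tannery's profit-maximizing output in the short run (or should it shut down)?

Strip out fixed cost: VC = 16q - 8q^2 + 2q^3. Then AVC = 16 - 8q + 2q^2 and MC = 16 - 16q + 6q^2.
The AVC parabola has its vertex at q = 8/4 = 2, where AVC = 16 - 8·2 + 2·2^2 = £8.
Since P = £6 < min AVC = £8, price fails to cover variable cost at any output.
Best response: produce nothing and absorb the £166 fixed cost.

Shut down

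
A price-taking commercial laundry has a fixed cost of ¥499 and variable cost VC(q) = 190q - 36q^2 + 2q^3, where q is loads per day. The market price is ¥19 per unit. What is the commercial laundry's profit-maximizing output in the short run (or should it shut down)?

Shut down

Variable cost is VC = 190q - 36q^2 + 2q^3, so AVC = VC/q = 190 - 36q + 2q^2 and MC = dTC/dq = 190 - 72q + 6q^2.
AVC is minimized where dAVC/dq = -36 + 4q = 0, at q = 9; min AVC = 190 - 36·9 + 2·9^2 = ¥28.
Since P = ¥19 < min AVC = ¥28, price fails to cover variable cost at any output.
Best response: produce nothing and absorb the ¥499 fixed cost.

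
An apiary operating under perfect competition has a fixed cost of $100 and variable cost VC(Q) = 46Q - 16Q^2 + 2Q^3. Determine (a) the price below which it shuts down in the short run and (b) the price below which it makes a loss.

AVC = 46 - 16Q + 2Q^2; minimized at Q = 4, giving min AVC = $14. That is the shutdown price.
ATC = 100/Q + 46 - 16Q + 2Q^2. Setting dATC/dQ = −100/Q^2 − 16 + 4Q = 0 gives Q = 5 (since 4·5^3 − 16·5^2 = 100).
min ATC = 100/5 + 46 − 16·5 + 2·5^2 = $36. That is the break-even price.
Between these two prices the firm operates at a loss; above $36 it earns a profit.

Shutdown price = $14; break-even price = $36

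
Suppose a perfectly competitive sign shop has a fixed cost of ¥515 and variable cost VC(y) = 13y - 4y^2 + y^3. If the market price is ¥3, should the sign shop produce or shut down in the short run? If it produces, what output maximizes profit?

Variable cost is VC = 13y - 4y^2 + y^3, so AVC = VC/y = 13 - 4y + y^2 and MC = dTC/dy = 13 - 8y + 3y^2.
The AVC parabola has its vertex at y = 4/2 = 2, where AVC = 13 - 4·2 + 2^2 = ¥9.
With P < min AVC (¥3 < ¥9), every unit sold adds to the loss.
Best response: produce nothing and absorb the ¥515 fixed cost.

Shut down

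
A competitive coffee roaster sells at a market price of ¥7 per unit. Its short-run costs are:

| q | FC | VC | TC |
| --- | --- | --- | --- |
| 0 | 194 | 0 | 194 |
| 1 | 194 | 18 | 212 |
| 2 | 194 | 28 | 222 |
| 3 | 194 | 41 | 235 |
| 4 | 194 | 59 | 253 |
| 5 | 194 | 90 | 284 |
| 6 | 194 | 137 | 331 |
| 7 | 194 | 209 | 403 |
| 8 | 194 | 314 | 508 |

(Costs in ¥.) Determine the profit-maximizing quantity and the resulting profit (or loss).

q = 0 (shut down); profit = -¥194

Compute π = P·q − TC at each output: q=0: -194; q=1: -205; q=2: -208; q=3: -214; q=4: -225; q=5: -249; q=6: -289; q=7: -354; q=8: -452.
Profit is highest at q = 0. Equivalently, the lowest AVC in the table is 41/3 ≈ ¥13.67 at q = 3, and P = ¥7 falls below it — price never covers variable cost, so the firm shuts down and loses only its fixed cost.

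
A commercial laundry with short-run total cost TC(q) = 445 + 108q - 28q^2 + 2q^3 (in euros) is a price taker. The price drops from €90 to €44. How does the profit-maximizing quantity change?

Output falls from 9 to 8

MC = 108 - 56q + 6q^2; the shutdown threshold is min AVC = €10 (at q = 7).
At P = €90 ≥ min AVC, set P = MC on the rising branch: q = 9.
At P = €44 ≥ min AVC, set P = MC: q = 8. The firm stays open but cuts output.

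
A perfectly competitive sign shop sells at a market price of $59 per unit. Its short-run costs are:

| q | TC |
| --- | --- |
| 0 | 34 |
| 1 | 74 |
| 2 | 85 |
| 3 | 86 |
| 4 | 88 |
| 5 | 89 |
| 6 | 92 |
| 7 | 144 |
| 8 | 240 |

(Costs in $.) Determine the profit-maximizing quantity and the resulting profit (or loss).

q = 7; profit = $269

Tabulate TR − TC: q=0: -34; q=1: -15; q=2: 33; q=3: 91; q=4: 148; q=5: 206; q=6: 262; q=7: 269; q=8: 232.
Profit is maximized at q = 7. AVC there is 110/7 = $15.71 ≤ P, so producing beats shutting down (which would give -$34).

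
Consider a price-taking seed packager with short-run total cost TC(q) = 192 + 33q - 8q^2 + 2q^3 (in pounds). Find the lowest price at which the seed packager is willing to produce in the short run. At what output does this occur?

Short-run supply begins at min AVC. From VC = 33q - 8q^2 + 2q^3, AVC = 33 - 8q + 2q^2.
At the minimum of AVC, MC = AVC. MC = 33 - 16q + 6q^2; setting MC = AVC gives 4q^2 - 8q = 0, so q = 2. min AVC = 25.
The firm shuts down for any P below £25.

£25 per unit, at q = 2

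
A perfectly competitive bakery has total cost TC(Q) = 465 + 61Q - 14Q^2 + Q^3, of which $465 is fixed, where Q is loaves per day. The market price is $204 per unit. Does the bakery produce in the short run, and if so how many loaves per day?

From TC, MC = TC'(Q) = 61 - 28Q + 3Q^2 and AVC = VC/Q = 61 - 14Q + Q^2.
AVC is minimized where dAVC/dQ = -14 + 2Q = 0, at Q = 7; min AVC = 61 - 14·7 + 7^2 = $12.
Since P = $204 ≥ min AVC = $12, price covers variable cost and the firm should produce.
Solving P = MC: -143 - 28Q + 3Q^2 = 0 ⇒ Q = -11/3 or 13. On the upward-sloping branch, Q* = 13.
Check: AVC at Q = 13 is $48 ≤ P, so revenue covers variable cost.
Profit = P·Q − TC = 204·13 − 1089 = $1563.

Produce at Q = 13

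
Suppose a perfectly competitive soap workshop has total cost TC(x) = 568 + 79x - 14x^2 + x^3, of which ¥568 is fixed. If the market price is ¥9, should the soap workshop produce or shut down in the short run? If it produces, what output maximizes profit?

From TC, MC = TC'(x) = 79 - 28x + 3x^2 and AVC = VC/x = 79 - 14x + x^2.
AVC is minimized where dAVC/dx = -14 + 2x = 0, at x = 7; min AVC = 79 - 14·7 + 7^2 = ¥30.
With P < min AVC (¥9 < ¥30), every unit sold adds to the loss.
Shutting down limits the loss to fixed cost, ¥568.

Shut down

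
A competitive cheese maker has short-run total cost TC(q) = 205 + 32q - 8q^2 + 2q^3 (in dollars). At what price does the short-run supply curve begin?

$24 per unit

The shutdown price is the minimum of AVC. VC = 32q - 8q^2 + 2q^3, so AVC = 32 - 8q + 2q^2.
dAVC/dq = -8 + 4q = 0 gives q = 2. min AVC = 32 - 8·2 + 2·2^2 = 24.
For P < $24 the firm produces nothing.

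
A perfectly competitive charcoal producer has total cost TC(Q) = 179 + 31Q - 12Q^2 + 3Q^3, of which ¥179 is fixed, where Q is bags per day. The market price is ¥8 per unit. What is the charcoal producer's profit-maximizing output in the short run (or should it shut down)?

Shut down

From TC, MC = TC'(Q) = 31 - 24Q + 9Q^2 and AVC = VC/Q = 31 - 12Q + 3Q^2.
AVC hits its minimum where MC = AVC, at Q = 2, giving min AVC = 31 - 12·2 + 3·2^2 = ¥19.
Since P = ¥8 < min AVC = ¥19, price fails to cover variable cost at any output.
The firm minimizes its loss by shutting down and losing only its fixed cost of ¥179.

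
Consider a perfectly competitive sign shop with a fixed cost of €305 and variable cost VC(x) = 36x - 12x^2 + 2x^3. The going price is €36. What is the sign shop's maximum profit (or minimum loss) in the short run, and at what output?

Profit = -€241 at x = 4

AVC = 36 - 12x + 2x^2 has its minimum €18 at x = 3; price €36 clears that bar, so the firm operates.
With MC = 36 - 24x + 6x^2, P = MC on the upward-sloping part at x* = 4.
TR = 36·4 = 144. TC = 305 + 80 = 385. Profit = 144 − 385 = -€241.
That loss of €241 beats the €305 the firm would lose by shutting down; producing recovers €64 of fixed cost.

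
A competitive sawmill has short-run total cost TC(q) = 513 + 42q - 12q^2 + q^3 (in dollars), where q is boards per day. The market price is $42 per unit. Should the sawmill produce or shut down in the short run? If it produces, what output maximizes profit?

From TC, MC = TC'(q) = 42 - 24q + 3q^2 and AVC = VC/q = 42 - 12q + q^2.
The AVC parabola has its vertex at q = 12/2 = 6, where AVC = 42 - 12·6 + 6^2 = $6.
Since P = $42 ≥ min AVC = $6, price covers variable cost and the firm should produce.
Solving P = MC: -24q + 3q^2 = 0 ⇒ q = 0 or 8. On the upward-sloping branch, q* = 8.
Check: AVC at q = 8 is $10 ≤ P, so revenue covers variable cost.
Profit = P·q − TC = 42·8 − 593 = -$257, a loss, but smaller than the $513 fixed cost the firm would lose by shutting down.

Produce at q = 8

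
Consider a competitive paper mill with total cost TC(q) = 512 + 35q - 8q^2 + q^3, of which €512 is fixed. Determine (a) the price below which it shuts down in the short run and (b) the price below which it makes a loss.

Shutdown price = €19; break-even price = €99

Shutdown price = min AVC. AVC = 35 - 8q + q^2, with vertex at q = 4 and minimum €19.
ATC = 512/q + 35 - 8q + q^2. Setting dATC/dq = −512/q^2 − 8 + 2q = 0 gives q = 8 (since 2·8^3 − 8·8^2 = 512).
min ATC = 512/8 + 35 − 8·8 + 8^2 = €99. That is the break-even price.
Between these two prices the firm operates at a loss; above €99 it earns a profit.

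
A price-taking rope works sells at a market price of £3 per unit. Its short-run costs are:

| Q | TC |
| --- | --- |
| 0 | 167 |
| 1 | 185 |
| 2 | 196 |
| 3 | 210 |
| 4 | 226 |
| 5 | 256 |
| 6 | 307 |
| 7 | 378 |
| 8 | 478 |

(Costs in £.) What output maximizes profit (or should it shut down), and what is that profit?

Compute π = P·Q − TC at each output: Q=0: -167; Q=1: -182; Q=2: -190; Q=3: -201; Q=4: -214; Q=5: -241; Q=6: -289; Q=7: -357; Q=8: -454.
Profit is highest at Q = 0. Equivalently, the lowest AVC in the table is 43/3 ≈ £14.33 at Q = 3, and P = £3 falls below it — price never covers variable cost, so the firm shuts down and loses only its fixed cost.

Q = 0 (shut down); profit = -£167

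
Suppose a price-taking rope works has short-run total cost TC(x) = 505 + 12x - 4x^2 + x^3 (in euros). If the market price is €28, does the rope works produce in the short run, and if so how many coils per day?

Strip out fixed cost: VC = 12x - 4x^2 + x^3. Then AVC = 12 - 4x + x^2 and MC = 12 - 8x + 3x^2.
AVC is minimized where dAVC/dx = -4 + 2x = 0, at x = 2; min AVC = 12 - 4·2 + 2^2 = €8.
Since P = €28 ≥ min AVC = €8, price covers variable cost and the firm should produce.
Set P = MC: 28 = 12 - 8x + 3x^2 → -16 - 8x + 3x^2 = 0. The roots are x = -4/3 and x = 4; the profit-maximizing output is on the rising part of MC, so x* = 4.
Check: AVC at x = 4 is €12 ≤ P, so revenue covers variable cost.
Profit = P·x − TC = 28·4 − 553 = -€441, a loss, but smaller than the €505 fixed cost the firm would lose by shutting down.

Produce at x = 4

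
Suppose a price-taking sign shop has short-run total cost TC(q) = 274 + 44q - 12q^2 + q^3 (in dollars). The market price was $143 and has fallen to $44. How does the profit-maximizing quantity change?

Output falls from 11 to 8

MC = 44 - 24q + 3q^2; the shutdown threshold is min AVC = $8 (at q = 6).
With P = $143 above the shutdown price, P = MC gives q = 11.
At P = $44 ≥ min AVC, set P = MC: q = 8. The firm stays open but cuts output.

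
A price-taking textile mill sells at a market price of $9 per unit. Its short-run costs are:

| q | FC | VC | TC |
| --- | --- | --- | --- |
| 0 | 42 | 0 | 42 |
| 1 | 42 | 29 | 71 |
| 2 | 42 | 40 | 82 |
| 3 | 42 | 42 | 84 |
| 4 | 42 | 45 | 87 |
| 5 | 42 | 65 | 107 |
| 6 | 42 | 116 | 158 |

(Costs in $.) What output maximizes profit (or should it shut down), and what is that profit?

Compute π = P·q − TC at each output: q=0: -42; q=1: -62; q=2: -64; q=3: -57; q=4: -51; q=5: -62; q=6: -104.
Profit is highest at q = 0. Equivalently, the lowest AVC in the table is 45/4 ≈ $11.25 at q = 4, and P = $9 falls below it — price never covers variable cost, so the firm shuts down and loses only its fixed cost.

q = 0 (shut down); profit = -$42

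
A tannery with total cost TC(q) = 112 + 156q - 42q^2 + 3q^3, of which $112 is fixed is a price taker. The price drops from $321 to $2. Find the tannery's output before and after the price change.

AVC = 156 - 42q + 3q^2, minimized at q = 7 where min AVC = $9. MC = 156 - 84q + 9q^2.
At P = $321 ≥ min AVC, set P = MC on the rising branch: q = 11.
At P = $2 < min AVC = $9, price no longer covers variable cost at any output, so the firm shuts down: q = 0.

Output falls from 11 to 0 (the firm shuts down)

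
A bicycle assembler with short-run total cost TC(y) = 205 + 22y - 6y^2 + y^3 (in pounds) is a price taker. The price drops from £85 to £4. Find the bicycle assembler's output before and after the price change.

Output falls from 7 to 0 (the firm shuts down)

AVC = 22 - 6y + y^2, minimized at y = 3 where min AVC = £13. MC = 22 - 12y + 3y^2.
With P = £85 above the shutdown price, P = MC gives y = 7.
At P = £4 < min AVC = £13, price no longer covers variable cost at any output, so the firm shuts down: y = 0.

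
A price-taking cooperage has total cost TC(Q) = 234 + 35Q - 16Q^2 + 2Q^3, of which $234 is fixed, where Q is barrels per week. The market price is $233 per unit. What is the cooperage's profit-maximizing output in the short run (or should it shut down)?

Produce at Q = 9

Variable cost is VC = 35Q - 16Q^2 + 2Q^3, so AVC = VC/Q = 35 - 16Q + 2Q^2 and MC = dTC/dQ = 35 - 32Q + 6Q^2.
AVC is minimized where dAVC/dQ = -16 + 4Q = 0, at Q = 4; min AVC = 35 - 16·4 + 2·4^2 = $3.
Because $233 ≥ $3, revenue can cover variable cost; the firm operates.
P = MC gives -198 - 32Q + 6Q^2 = 0, with roots -11/3 and 9. Take the larger (rising MC): Q* = 9.
Check: AVC at Q = 9 is $53 ≤ P, so revenue covers variable cost.
Profit = P·Q − TC = 233·9 − 711 = $1386.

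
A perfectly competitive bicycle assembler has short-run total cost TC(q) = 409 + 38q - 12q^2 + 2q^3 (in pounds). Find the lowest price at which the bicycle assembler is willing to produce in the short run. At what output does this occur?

The firm shuts down when price falls below the minimum of average variable cost. AVC = VC/q = 38 - 12q + 2q^2.
At the minimum of AVC, MC = AVC. MC = 38 - 24q + 6q^2; setting MC = AVC gives 4q^2 - 12q = 0, so q = 3. min AVC = 20.
So the shutdown price is £20.

£20 per unit, at q = 3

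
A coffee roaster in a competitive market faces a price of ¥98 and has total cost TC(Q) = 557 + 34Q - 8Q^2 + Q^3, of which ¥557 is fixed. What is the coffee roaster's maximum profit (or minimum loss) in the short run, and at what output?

AVC = 34 - 8Q + Q^2 has its minimum ¥18 at Q = 4; price ¥98 clears that bar, so the firm operates.
MC = 34 - 16Q + 3Q^2. Setting P = MC and taking the root on the rising branch gives Q* = 8.
TR = 98·8 = 784. TC = 557 + 272 = 829. Profit = 784 − 829 = -¥45.
By producing, the firm covers all variable cost plus ¥512 of fixed cost; shutting down would lose the full ¥557.

Profit = -¥45 at Q = 8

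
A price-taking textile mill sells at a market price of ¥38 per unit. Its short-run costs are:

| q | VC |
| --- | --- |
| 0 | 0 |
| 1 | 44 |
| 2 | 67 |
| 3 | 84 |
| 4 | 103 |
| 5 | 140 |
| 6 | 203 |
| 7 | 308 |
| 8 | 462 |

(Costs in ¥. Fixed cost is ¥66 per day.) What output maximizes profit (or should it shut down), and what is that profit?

Compute π = P·q − TC at each output: q=0: -66; q=1: -72; q=2: -57; q=3: -36; q=4: -17; q=5: -16; q=6: -41; q=7: -108; q=8: -224.
Profit is maximized at q = 5. AVC there is 140/5 = ¥28 ≤ P, so producing beats shutting down (which would give -¥66).

q = 5; profit = -¥16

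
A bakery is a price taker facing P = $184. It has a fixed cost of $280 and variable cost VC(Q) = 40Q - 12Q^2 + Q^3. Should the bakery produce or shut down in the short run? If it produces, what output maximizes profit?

From TC, MC = TC'(Q) = 40 - 24Q + 3Q^2 and AVC = VC/Q = 40 - 12Q + Q^2.
AVC is minimized where dAVC/dQ = -12 + 2Q = 0, at Q = 6; min AVC = 40 - 12·6 + 6^2 = $4.
Because $184 ≥ $4, revenue can cover variable cost; the firm operates.
Set P = MC: 184 = 40 - 24Q + 3Q^2 → -144 - 24Q + 3Q^2 = 0. The roots are Q = -4 and Q = 12; the profit-maximizing output is on the rising part of MC, so Q* = 12.
Check: AVC at Q = 12 is $40 ≤ P, so revenue covers variable cost.
Profit = P·Q − TC = 184·12 − 760 = $1448.

Produce at Q = 12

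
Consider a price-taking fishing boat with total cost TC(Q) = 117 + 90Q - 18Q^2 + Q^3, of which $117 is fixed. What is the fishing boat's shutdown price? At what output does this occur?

$9 per unit, at Q = 9

The firm shuts down when price falls below the minimum of average variable cost. AVC = VC/Q = 90 - 18Q + Q^2.
dAVC/dQ = -18 + 2Q = 0 gives Q = 9. min AVC = 90 - 18·9 + 9^2 = 9.
For P < $9 the firm produces nothing.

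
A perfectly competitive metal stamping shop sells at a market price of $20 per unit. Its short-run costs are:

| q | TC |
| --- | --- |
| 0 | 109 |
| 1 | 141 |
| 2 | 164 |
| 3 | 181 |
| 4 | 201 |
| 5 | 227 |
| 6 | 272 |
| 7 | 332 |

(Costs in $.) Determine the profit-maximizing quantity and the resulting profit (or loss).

q = 0 (shut down); profit = -$109

Compute π = P·q − TC at each output: q=0: -109; q=1: -121; q=2: -124; q=3: -121; q=4: -121; q=5: -127; q=6: -152; q=7: -192.
Profit is highest at q = 0. Equivalently, the lowest AVC in the table is 92/4 ≈ $23 at q = 4, and P = $20 falls below it — price never covers variable cost, so the firm shuts down and loses only its fixed cost.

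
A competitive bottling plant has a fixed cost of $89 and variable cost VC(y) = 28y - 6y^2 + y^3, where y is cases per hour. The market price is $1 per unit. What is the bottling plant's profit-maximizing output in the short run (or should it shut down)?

Shut down

Variable cost is VC = 28y - 6y^2 + y^3, so AVC = VC/y = 28 - 6y + y^2 and MC = dTC/dy = 28 - 12y + 3y^2.
The AVC parabola has its vertex at y = 6/2 = 3, where AVC = 28 - 6·3 + 3^2 = $19.
With P < min AVC ($1 < $19), every unit sold adds to the loss.
Best response: produce nothing and absorb the $89 fixed cost.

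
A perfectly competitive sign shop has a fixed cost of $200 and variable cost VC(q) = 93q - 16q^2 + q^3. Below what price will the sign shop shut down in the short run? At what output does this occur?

$29 per unit, at q = 8

Short-run supply begins at min AVC. From VC = 93q - 16q^2 + q^3, AVC = 93 - 16q + q^2.
dAVC/dq = -16 + 2q = 0 gives q = 8. min AVC = 93 - 16·8 + 8^2 = 29.
So the shutdown price is $29.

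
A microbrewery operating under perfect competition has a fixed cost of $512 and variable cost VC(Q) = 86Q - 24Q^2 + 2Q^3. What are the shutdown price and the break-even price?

Shutdown price = min AVC. AVC = 86 - 24Q + 2Q^2, with vertex at Q = 6 and minimum $14.
ATC = 512/Q + 86 - 24Q + 2Q^2. Setting dATC/dQ = −512/Q^2 − 24 + 4Q = 0 gives Q = 8 (since 4·8^3 − 24·8^2 = 512).
min ATC = 512/8 + 86 − 24·8 + 2·8^2 = $86. That is the break-even price.
For $14 ≤ P < $86 the firm produces at a loss; below $14 it shuts down.

Shutdown price = $14; break-even price = $86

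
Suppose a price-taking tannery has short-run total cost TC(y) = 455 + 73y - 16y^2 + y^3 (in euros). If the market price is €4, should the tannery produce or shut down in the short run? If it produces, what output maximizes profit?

Strip out fixed cost: VC = 73y - 16y^2 + y^3. Then AVC = 73 - 16y + y^2 and MC = 73 - 32y + 3y^2.
AVC is minimized where dAVC/dy = -16 + 2y = 0, at y = 8; min AVC = 73 - 16·8 + 8^2 = €9.
P = €4 lies below min AVC = €9; no output level covers variable cost.
The firm minimizes its loss by shutting down and losing only its fixed cost of €455.

Shut down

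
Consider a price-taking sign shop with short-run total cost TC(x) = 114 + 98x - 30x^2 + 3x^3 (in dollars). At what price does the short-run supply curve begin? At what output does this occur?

$23 per unit, at x = 5

Short-run supply begins at min AVC. From VC = 98x - 30x^2 + 3x^3, AVC = 98 - 30x + 3x^2.
dAVC/dx = -30 + 6x = 0 gives x = 5. min AVC = 98 - 30·5 + 3·5^2 = 23.
For P < $23 the firm produces nothing.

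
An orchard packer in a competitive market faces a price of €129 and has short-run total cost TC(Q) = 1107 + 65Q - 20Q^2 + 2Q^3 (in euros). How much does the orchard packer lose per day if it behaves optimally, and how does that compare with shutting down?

Profit = -€339 at Q = 8

AVC = 65 - 20Q + 2Q^2; min AVC = €15 at Q = 5. Since P = €129 ≥ min AVC, the firm produces.
With MC = 65 - 40Q + 6Q^2, P = MC on the upward-sloping part at Q* = 8.
TR = 129·8 = 1032. TC = 1107 + 264 = 1371. Profit = 1032 − 1371 = -€339.
By producing, the firm covers all variable cost plus €768 of fixed cost; shutting down would lose the full €1107.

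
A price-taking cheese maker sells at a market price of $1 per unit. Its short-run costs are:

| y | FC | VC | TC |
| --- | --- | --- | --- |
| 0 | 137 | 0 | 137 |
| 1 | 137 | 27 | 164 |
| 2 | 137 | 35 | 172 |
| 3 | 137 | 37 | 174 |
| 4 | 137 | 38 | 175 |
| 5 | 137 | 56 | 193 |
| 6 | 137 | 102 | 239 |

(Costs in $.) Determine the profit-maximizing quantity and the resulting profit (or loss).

Compute π = P·y − TC at each output: y=0: -137; y=1: -163; y=2: -170; y=3: -171; y=4: -171; y=5: -188; y=6: -233.
Profit is highest at y = 0. Equivalently, the lowest AVC in the table is 38/4 ≈ $9.50 at y = 4, and P = $1 falls below it — price never covers variable cost, so the firm shuts down and loses only its fixed cost.

y = 0 (shut down); profit = -$137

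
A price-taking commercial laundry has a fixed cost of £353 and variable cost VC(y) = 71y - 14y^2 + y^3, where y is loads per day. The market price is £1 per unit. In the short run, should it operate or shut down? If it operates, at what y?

Shut down

Strip out fixed cost: VC = 71y - 14y^2 + y^3. Then AVC = 71 - 14y + y^2 and MC = 71 - 28y + 3y^2.
The AVC parabola has its vertex at y = 14/2 = 7, where AVC = 71 - 14·7 + 7^2 = £22.
Since P = £1 < min AVC = £22, price fails to cover variable cost at any output.
The firm minimizes its loss by shutting down and losing only its fixed cost of £353.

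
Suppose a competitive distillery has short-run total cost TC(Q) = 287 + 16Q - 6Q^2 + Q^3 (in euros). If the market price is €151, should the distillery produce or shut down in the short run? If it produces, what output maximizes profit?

Produce at Q = 9

Variable cost is VC = 16Q - 6Q^2 + Q^3, so AVC = VC/Q = 16 - 6Q + Q^2 and MC = dTC/dQ = 16 - 12Q + 3Q^2.
AVC is minimized where dAVC/dQ = -6 + 2Q = 0, at Q = 3; min AVC = 16 - 6·3 + 3^2 = €7.
Because €151 ≥ €7, revenue can cover variable cost; the firm operates.
P = MC gives -135 - 12Q + 3Q^2 = 0, with roots -5 and 9. Take the larger (rising MC): Q* = 9.
Check: AVC at Q = 9 is €43 ≤ P, so revenue covers variable cost.
Profit = P·Q − TC = 151·9 − 674 = €685.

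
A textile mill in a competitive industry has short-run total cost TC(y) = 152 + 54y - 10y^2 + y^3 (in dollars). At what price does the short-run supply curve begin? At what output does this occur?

The shutdown price is the minimum of AVC. VC = 54y - 10y^2 + y^3, so AVC = 54 - 10y + y^2.
dAVC/dy = -10 + 2y = 0 gives y = 5. min AVC = 54 - 10·5 + 5^2 = 29.
So the shutdown price is $29.

$29 per unit, at y = 5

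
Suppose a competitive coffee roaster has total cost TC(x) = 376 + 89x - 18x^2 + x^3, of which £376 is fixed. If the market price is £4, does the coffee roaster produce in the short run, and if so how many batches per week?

Strip out fixed cost: VC = 89x - 18x^2 + x^3. Then AVC = 89 - 18x + x^2 and MC = 89 - 36x + 3x^2.
AVC is minimized where dAVC/dx = -18 + 2x = 0, at x = 9; min AVC = 89 - 18·9 + 9^2 = £8.
P = £4 lies below min AVC = £8; no output level covers variable cost.
Best response: produce nothing and absorb the £376 fixed cost.

Shut down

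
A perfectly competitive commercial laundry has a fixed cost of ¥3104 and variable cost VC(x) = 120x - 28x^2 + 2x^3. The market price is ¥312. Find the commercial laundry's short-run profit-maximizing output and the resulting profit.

AVC = 120 - 28x + 2x^2 has its minimum ¥22 at x = 7; price ¥312 clears that bar, so the firm operates.
With MC = 120 - 56x + 6x^2, P = MC on the upward-sloping part at x* = 12.
TR = 312·12 = 3744. TC = 3104 + 864 = 3968. Profit = 3744 − 3968 = -¥224.
By producing, the firm covers all variable cost plus ¥2880 of fixed cost; shutting down would lose the full ¥3104.

Profit = -¥224 at x = 12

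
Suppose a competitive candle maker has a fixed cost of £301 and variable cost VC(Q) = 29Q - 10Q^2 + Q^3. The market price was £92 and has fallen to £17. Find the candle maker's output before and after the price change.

Output falls from 9 to 6

AVC = 29 - 10Q + Q^2, minimized at Q = 5 where min AVC = £4. MC = 29 - 20Q + 3Q^2.
With P = £92 above the shutdown price, P = MC gives Q = 9.
At P = £17 ≥ min AVC, set P = MC: Q = 6. The firm stays open but cuts output.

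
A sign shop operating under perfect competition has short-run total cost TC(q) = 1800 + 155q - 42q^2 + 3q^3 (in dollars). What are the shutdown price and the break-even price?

Shutdown price = $8; break-even price = $215

AVC = 155 - 42q + 3q^2; minimized at q = 7, giving min AVC = $8. That is the shutdown price.
ATC = 1800/q + 155 - 42q + 3q^2. Setting dATC/dq = −1800/q^2 − 42 + 6q = 0 gives q = 10 (since 6·10^3 − 42·10^2 = 1800).
min ATC = 1800/10 + 155 − 42·10 + 3·10^2 = $215. That is the break-even price.
Between these two prices the firm operates at a loss; above $215 it earns a profit.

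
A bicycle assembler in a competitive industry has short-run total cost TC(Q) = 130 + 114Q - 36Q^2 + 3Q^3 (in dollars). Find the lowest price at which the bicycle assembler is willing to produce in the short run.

$6 per unit

The firm shuts down when price falls below the minimum of average variable cost. AVC = VC/Q = 114 - 36Q + 3Q^2.
dAVC/dQ = -36 + 6Q = 0 gives Q = 6. min AVC = 114 - 36·6 + 3·6^2 = 6.
For P < $6 the firm produces nothing.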